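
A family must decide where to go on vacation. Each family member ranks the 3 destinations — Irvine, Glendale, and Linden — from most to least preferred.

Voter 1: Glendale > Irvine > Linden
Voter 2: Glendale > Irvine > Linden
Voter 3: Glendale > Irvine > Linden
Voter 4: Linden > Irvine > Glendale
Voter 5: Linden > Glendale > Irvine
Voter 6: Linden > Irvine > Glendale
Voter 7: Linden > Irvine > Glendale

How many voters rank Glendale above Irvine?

Ballots ranking Glendale above Irvine: 4.
Ballots ranking Irvine above Glendale: 3.
So 4 of 7 voters prefer Glendale to Irvine.

4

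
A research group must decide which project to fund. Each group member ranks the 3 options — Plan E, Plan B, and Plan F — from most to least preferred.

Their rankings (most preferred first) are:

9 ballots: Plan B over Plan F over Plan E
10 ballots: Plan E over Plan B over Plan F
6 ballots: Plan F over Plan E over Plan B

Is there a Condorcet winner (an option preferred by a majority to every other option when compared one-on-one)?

Head-to-head results (25 voters total):
Plan E vs Plan B: Plan E wins 16–9.
Plan E vs Plan F: Plan F wins 15–10.
Plan B vs Plan F: Plan B wins 19–6.
No candidate beats all others: Plan E beats Plan B beats Plan F beats Plan E, a majority cycle.

No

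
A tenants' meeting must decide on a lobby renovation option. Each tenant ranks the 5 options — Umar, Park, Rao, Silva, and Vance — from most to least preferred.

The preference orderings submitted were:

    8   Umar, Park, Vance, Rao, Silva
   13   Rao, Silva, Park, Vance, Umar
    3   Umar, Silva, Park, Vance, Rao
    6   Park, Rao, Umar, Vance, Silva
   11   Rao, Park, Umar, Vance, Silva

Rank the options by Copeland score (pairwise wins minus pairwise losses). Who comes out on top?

Pairwise results:
  Umar vs Park: Park wins 30–11.
  Umar vs Rao: Rao wins 30–11.
  Umar vs Silva: Umar wins 28–13.
  Umar vs Vance: Umar wins 28–13.
  Park vs Rao: Rao wins 24–17.
  Park vs Silva: Park wins 25–16.
  Park vs Vance: Park wins 41–0.
  Rao vs Silva: Rao wins 38–3.
  Rao vs Vance: Rao wins 30–11.
  Silva vs Vance: Vance wins 25–16.
Copeland scores (wins − losses):
  Umar: 2 − 2 = 0
  Park: 3 − 1 = 2
  Rao: 4 − 0 = 4
  Silva: 0 − 4 = -4
  Vance: 1 − 3 = -2
Rao has the best Copeland score.

Rao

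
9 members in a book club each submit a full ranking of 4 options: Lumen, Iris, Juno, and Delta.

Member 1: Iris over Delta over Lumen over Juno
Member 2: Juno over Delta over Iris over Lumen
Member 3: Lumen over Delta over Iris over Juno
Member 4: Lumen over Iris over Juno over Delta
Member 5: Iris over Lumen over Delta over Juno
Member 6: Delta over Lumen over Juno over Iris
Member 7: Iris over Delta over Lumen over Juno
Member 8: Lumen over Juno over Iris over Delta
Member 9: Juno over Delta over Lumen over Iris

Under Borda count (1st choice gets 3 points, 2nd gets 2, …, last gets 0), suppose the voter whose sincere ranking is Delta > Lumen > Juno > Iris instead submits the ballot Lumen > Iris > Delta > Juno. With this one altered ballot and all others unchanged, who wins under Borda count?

Lumen

Borda totals with the altered ballot: Lumen 17, Iris 16, Juno 9, Delta 12.
The winner is unchanged: still Lumen.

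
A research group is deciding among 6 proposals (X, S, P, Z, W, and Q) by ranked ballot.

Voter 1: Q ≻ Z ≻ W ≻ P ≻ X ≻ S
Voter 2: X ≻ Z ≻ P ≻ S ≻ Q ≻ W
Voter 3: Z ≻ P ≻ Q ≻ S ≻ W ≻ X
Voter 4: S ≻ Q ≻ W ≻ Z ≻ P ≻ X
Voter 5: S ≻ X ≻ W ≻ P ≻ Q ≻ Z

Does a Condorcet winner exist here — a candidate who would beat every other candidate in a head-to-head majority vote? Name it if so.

There is no Condorcet winner

Head-to-head results (5 voters total):
X vs S: S wins 3–2.
X vs P: P wins 3–2.
X vs Z: Z wins 3–2.
X vs W: W wins 3–2.
X vs Q: Q wins 3–2.
S vs P: P wins 3–2.
S vs Z: Z wins 3–2.
S vs W: S wins 4–1.
S vs Q: S wins 3–2.
P vs Z: Z wins 4–1.
P vs W: W wins 3–2.
P vs Q: P wins 3–2.
Z vs W: Z wins 3–2.
Z vs Q: Q wins 3–2.
W vs Q: Q wins 4–1.
No candidate beats all others: S beats W beats P beats S, a majority cycle.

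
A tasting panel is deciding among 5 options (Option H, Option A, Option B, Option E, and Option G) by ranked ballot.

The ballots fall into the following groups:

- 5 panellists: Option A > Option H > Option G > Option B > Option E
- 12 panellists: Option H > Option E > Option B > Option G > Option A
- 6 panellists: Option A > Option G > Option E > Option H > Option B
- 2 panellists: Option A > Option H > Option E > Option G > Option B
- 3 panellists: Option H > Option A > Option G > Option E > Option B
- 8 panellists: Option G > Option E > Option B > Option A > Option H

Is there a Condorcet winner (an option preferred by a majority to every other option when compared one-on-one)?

Head-to-head results (36 voters total):
Option H vs Option A: Option A wins 21–15.
Option H vs Option B: Option H wins 28–8.
Option H vs Option E: Option H wins 22–14.
Option H vs Option G: Option H wins 22–14.
Option A vs Option B: Option B wins 20–16.
Option A vs Option E: Option E wins 20–16.
Option A vs Option G: Option G wins 20–16.
Option B vs Option E: Option E wins 31–5.
Option B vs Option G: Option G wins 24–12.
Option E vs Option G: Option G wins 22–14.
No candidate beats all others: Option H beats Option B beats Option A beats Option H, a majority cycle.

No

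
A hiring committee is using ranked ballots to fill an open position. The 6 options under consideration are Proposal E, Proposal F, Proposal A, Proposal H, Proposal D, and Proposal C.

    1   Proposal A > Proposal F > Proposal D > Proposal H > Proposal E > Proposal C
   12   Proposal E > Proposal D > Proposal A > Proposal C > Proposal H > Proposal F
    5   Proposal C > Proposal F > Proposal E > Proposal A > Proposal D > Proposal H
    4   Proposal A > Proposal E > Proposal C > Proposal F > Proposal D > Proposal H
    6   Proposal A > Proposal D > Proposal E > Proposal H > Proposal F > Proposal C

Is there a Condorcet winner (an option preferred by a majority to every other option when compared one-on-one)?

Head-to-head results (28 voters total):
Proposal E vs Proposal F: Proposal E wins 22–6.
Proposal E vs Proposal A: Proposal E wins 17–11.
Proposal E vs Proposal H: Proposal E wins 27–1.
Proposal E vs Proposal D: Proposal E wins 21–7.
Proposal E vs Proposal C: Proposal E wins 23–5.
Proposal F vs Proposal A: Proposal A wins 23–5.
Proposal F vs Proposal H: Proposal H wins 18–10.
Proposal F vs Proposal D: Proposal D wins 18–10.
Proposal F vs Proposal C: Proposal C wins 21–7.
Proposal A vs Proposal H: Proposal A wins 28–0.
Proposal A vs Proposal D: Proposal A wins 16–12.
Proposal A vs Proposal C: Proposal A wins 23–5.
Proposal H vs Proposal D: Proposal D wins 28–0.
Proposal H vs Proposal C: Proposal C wins 21–7.
Proposal D vs Proposal C: Proposal D wins 19–9.
Proposal E beats each rival — Proposal F (22–6), Proposal A (17–11), Proposal H (27–1), Proposal D (21–7), Proposal C (23–5) — so Proposal E is the Condorcet winner.

Yes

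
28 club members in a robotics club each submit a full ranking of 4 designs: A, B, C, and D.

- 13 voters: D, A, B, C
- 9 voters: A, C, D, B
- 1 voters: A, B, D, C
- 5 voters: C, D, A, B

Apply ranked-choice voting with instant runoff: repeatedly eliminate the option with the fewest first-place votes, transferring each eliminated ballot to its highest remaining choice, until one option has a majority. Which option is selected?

Round 1: D 13, A 10, C 5, B 0. B has the fewest and is eliminated.
Round 2: D 13, A 10, C 5. C has the fewest and is eliminated.
Round 3: D 18, A 10. D has a majority.

D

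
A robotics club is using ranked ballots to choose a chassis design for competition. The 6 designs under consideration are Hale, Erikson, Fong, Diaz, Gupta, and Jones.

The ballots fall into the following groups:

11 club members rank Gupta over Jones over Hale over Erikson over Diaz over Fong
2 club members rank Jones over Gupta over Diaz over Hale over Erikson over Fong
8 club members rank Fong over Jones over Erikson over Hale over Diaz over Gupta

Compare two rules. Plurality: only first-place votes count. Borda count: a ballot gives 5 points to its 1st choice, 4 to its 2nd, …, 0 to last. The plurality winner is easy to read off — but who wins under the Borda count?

Plurality first-place counts: Hale 0, Erikson 0, Fong 8, Diaz 0, Gupta 11, Jones 2 → Gupta.
Borda totals: Hale 53, Erikson 48, Fong 40, Diaz 25, Gupta 63, Jones 86 → Jones.

Jones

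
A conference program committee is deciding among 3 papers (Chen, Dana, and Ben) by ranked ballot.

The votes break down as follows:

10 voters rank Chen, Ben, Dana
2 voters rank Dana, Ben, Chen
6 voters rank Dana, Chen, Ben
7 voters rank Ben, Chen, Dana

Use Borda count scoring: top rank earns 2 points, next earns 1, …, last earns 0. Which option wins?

Borda scores:
  Chen: 10·2 + 2·0 + 6·1 + 7·1 = 33
  Dana: 10·0 + 2·2 + 6·2 + 7·0 = 16
  Ben: 10·1 + 2·1 + 6·0 + 7·2 = 26
Chen has the highest total.

Chen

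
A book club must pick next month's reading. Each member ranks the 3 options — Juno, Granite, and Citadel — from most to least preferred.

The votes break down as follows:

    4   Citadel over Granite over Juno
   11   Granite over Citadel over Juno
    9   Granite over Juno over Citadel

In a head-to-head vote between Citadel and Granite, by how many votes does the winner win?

16

Ballots ranking Citadel above Granite: 4.
Ballots ranking Granite above Citadel: 11+9 = 20.
Granite wins 20–4, a margin of 16.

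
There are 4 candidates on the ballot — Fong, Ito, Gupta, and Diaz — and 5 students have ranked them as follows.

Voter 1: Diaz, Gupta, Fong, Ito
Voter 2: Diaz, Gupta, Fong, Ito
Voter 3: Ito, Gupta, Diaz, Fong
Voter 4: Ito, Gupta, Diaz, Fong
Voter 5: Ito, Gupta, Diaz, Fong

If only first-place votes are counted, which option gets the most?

First-place vote totals:
  Fong: 0
  Ito: 3
  Gupta: 0
  Diaz: 2
Ito has the most first-place votes.

Ito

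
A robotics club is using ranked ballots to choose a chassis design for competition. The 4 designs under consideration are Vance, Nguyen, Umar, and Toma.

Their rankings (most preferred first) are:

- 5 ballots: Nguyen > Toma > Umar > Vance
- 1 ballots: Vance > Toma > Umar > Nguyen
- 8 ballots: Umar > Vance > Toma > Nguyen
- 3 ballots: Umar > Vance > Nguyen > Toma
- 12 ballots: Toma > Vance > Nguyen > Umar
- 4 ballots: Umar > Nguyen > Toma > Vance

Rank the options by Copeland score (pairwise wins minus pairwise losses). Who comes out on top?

Pairwise results:
  Vance vs Nguyen: Vance wins 24–9.
  Vance vs Umar: Umar wins 20–13.
  Vance vs Toma: Toma wins 21–12.
  Nguyen vs Umar: Nguyen wins 17–16.
  Nguyen vs Toma: Toma wins 21–12.
  Umar vs Toma: Toma wins 18–15.
Copeland scores (wins − losses):
  Vance: 1 − 2 = -1
  Nguyen: 1 − 2 = -1
  Umar: 1 − 2 = -1
  Toma: 3 − 0 = 3
Toma has the best Copeland score.

Toma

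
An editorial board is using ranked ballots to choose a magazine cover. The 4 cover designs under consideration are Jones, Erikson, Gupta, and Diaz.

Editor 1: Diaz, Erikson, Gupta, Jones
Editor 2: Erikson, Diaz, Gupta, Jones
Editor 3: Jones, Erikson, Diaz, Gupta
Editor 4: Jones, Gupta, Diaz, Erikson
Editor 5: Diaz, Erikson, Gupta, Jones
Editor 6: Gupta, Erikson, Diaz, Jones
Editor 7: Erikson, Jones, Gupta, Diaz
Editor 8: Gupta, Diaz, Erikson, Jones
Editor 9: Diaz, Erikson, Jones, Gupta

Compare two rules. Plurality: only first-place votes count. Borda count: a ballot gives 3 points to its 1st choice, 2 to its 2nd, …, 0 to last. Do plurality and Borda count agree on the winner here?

Plurality first-place counts: Jones 2, Erikson 2, Gupta 2, Diaz 3 → Diaz.
Borda totals: Jones 9, Erikson 17, Gupta 12, Diaz 16 → Erikson.
The two rules disagree: plurality picks Diaz, Borda picks Erikson.

No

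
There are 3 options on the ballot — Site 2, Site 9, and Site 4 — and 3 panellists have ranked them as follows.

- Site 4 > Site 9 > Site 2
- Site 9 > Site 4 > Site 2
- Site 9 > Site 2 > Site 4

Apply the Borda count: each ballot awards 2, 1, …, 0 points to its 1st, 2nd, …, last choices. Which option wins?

Site 9

Borda scores:
  Site 2: 0 + 0 + 1 = 1
  Site 9: 1 + 2 + 2 = 5
  Site 4: 2 + 1 + 0 = 3
Site 9 has the highest total.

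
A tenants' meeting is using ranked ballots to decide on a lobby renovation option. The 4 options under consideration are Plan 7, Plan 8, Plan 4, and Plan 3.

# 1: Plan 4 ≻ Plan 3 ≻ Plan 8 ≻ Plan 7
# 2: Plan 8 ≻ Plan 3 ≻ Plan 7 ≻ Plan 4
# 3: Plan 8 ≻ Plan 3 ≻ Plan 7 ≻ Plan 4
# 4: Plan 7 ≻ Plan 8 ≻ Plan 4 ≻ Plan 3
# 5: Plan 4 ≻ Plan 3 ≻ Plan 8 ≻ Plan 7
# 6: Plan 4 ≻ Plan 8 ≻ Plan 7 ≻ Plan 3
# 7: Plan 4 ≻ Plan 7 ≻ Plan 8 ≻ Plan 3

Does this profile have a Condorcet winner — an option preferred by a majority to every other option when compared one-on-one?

Head-to-head results (7 voters total):
Plan 7 vs Plan 8: Plan 8 wins 5–2.
Plan 7 vs Plan 4: Plan 4 wins 4–3.
Plan 7 vs Plan 3: Plan 3 wins 4–3.
Plan 8 vs Plan 4: Plan 4 wins 4–3.
Plan 8 vs Plan 3: Plan 8 wins 5–2.
Plan 4 vs Plan 3: Plan 4 wins 5–2.
Plan 4 beats each rival — Plan 7 (4–3), Plan 8 (4–3), Plan 3 (5–2) — so Plan 4 is the Condorcet winner.

Yes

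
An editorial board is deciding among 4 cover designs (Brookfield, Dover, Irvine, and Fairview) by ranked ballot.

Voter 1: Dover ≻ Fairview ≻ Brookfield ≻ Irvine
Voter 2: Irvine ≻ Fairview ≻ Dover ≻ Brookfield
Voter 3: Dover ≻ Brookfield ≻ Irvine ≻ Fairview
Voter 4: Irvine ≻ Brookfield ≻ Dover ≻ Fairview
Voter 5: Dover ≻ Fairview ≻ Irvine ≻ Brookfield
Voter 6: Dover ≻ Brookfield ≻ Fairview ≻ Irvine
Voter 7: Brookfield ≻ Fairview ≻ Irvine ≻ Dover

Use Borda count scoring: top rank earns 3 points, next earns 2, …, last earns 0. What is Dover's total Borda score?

14

Borda scores:
  Brookfield: 1 + 0 + 2 + 2 + 0 + 2 + 3 = 10
  Dover: 3 + 1 + 3 + 1 + 3 + 3 + 0 = 14
  Irvine: 0 + 3 + 1 + 3 + 1 + 0 + 1 = 9
  Fairview: 2 + 2 + 0 + 0 + 2 + 1 + 2 = 9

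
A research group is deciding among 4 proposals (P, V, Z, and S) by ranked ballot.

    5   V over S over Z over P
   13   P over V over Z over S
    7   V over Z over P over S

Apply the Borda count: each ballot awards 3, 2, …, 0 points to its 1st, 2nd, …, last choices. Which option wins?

Borda scores:
  P: 5·0 + 13·3 + 7·1 = 46
  V: 5·3 + 13·2 + 7·3 = 62
  Z: 5·1 + 13·1 + 7·2 = 32
  S: 5·2 + 13·0 + 7·0 = 10
V has the highest total.

V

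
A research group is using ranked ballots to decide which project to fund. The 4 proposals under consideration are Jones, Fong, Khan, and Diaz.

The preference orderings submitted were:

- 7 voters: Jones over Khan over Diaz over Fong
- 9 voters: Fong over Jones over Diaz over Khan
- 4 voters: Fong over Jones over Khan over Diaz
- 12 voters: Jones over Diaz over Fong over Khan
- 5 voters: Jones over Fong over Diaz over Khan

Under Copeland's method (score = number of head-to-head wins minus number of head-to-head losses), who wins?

Pairwise results:
  Jones vs Fong: Jones wins 24–13.
  Jones vs Khan: Jones wins 37–0.
  Jones vs Diaz: Jones wins 37–0.
  Fong vs Khan: Fong wins 30–7.
  Fong vs Diaz: Diaz wins 19–18.
  Khan vs Diaz: Diaz wins 26–11.
Copeland scores (wins − losses):
  Jones: 3 − 0 = 3
  Fong: 1 − 2 = -1
  Khan: 0 − 3 = -3
  Diaz: 2 − 1 = 1
Jones has the best Copeland score.

Jones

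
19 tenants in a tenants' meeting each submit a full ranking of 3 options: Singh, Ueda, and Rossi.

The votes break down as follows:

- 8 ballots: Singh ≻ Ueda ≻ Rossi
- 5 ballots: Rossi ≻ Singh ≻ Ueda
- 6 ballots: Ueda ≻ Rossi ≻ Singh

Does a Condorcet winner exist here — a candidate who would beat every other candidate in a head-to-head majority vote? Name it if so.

No Condorcet winner

Head-to-head results (19 voters total):
Singh vs Ueda: Singh wins 13–6.
Singh vs Rossi: Rossi wins 11–8.
Ueda vs Rossi: Ueda wins 14–5.
No candidate beats all others: Singh beats Ueda beats Rossi beats Singh, a majority cycle.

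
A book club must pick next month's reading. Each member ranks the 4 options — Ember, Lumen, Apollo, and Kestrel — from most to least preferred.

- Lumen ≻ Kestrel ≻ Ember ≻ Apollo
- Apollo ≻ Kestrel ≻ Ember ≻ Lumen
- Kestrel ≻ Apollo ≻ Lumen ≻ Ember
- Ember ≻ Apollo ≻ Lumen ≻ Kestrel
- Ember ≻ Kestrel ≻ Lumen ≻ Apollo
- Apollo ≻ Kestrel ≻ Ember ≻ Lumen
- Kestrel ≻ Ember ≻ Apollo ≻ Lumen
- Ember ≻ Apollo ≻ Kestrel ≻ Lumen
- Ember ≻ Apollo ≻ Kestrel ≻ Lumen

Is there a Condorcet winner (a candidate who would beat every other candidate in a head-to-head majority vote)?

Head-to-head results (9 voters total):
Ember vs Lumen: Ember wins 7–2.
Ember vs Apollo: Ember wins 6–3.
Ember vs Kestrel: Kestrel wins 5–4.
Lumen vs Apollo: Apollo wins 7–2.
Lumen vs Kestrel: Kestrel wins 7–2.
Apollo vs Kestrel: Apollo wins 5–4.
No candidate beats all others: Ember beats Apollo beats Kestrel beats Ember, a majority cycle.

No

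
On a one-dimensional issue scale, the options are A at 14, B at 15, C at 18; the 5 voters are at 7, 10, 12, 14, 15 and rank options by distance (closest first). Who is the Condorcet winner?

With single-peaked preferences on a line, the Condorcet winner is the candidate closest to the median voter.
The median voter (position 12) is closest to A at 14.
Check: A vs C — voters closer to A: 5 of 5.

A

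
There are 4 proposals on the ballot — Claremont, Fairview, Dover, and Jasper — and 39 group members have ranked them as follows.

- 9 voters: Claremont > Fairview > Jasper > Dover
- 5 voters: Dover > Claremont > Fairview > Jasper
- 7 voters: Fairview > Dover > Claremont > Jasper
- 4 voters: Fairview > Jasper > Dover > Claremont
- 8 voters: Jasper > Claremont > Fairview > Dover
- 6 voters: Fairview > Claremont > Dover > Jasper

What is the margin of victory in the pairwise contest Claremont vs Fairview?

Ballots ranking Claremont above Fairview: 9+5+8 = 22.
Ballots ranking Fairview above Claremont: 7+4+6 = 17.
Claremont wins 22–17, a margin of 5.

5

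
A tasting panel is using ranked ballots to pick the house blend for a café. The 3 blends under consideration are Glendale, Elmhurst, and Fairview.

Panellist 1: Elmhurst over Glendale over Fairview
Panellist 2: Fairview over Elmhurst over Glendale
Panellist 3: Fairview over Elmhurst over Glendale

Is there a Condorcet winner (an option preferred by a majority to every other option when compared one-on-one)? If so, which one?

Head-to-head results (3 voters total):
Glendale vs Elmhurst: Elmhurst wins 3–0.
Glendale vs Fairview: Fairview wins 2–1.
Elmhurst vs Fairview: Fairview wins 2–1.
Fairview beats each rival — Glendale (2–1), Elmhurst (2–1) — so Fairview is the Condorcet winner.

Fairview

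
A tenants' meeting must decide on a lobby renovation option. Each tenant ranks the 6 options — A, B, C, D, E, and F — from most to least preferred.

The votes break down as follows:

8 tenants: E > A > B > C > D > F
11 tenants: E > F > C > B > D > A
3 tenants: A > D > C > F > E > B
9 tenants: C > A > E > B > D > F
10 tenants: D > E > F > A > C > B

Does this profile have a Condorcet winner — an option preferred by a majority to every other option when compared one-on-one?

Head-to-head results (41 voters total):
A vs B: A wins 30–11.
A vs C: A wins 21–20.
A vs D: D wins 21–20.
A vs E: E wins 29–12.
A vs F: F wins 21–20.
B vs C: C wins 33–8.
B vs D: B wins 28–13.
B vs E: E wins 41–0.
B vs F: F wins 24–17.
C vs D: C wins 28–13.
C vs E: E wins 29–12.
C vs F: F wins 21–20.
D vs E: E wins 28–13.
D vs F: D wins 30–11.
E vs F: E wins 38–3.
E beats each rival — A (29–12), B (41–0), C (29–12), D (28–13), F (38–3) — so E is the Condorcet winner.

Yes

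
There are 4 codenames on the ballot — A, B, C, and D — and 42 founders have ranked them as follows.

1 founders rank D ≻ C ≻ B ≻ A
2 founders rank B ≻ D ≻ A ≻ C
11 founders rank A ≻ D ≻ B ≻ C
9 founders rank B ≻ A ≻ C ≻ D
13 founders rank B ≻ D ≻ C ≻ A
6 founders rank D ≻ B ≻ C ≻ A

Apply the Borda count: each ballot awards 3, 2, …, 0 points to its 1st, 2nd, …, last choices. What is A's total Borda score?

Borda scores:
  A: 0 + 2·1 + 11·3 + 9·2 + 13·0 + 6·0 = 53
  B: 1 + 2·3 + 11·1 + 9·3 + 13·3 + 6·2 = 96
  C: 2 + 2·0 + 11·0 + 9·1 + 13·1 + 6·1 = 30
  D: 3 + 2·2 + 11·2 + 9·0 + 13·2 + 6·3 = 73

53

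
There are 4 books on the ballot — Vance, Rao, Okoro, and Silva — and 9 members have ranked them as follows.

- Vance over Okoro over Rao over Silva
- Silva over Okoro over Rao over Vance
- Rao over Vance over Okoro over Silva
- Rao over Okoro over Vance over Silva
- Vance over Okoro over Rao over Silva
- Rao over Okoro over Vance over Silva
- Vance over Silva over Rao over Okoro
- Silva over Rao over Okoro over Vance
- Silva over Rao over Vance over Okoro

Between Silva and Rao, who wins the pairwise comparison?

Rao

Ballots ranking Silva above Rao: 4.
Ballots ranking Rao above Silva: 5.
Rao wins the head-to-head, 5–4.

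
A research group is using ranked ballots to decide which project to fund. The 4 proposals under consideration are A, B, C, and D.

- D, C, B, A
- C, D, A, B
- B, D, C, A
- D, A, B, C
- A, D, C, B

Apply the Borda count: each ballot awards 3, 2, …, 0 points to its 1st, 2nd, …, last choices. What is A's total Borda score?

Borda scores:
  A: 0 + 1 + 0 + 2 + 3 = 6
  B: 1 + 0 + 3 + 1 + 0 = 5
  C: 2 + 3 + 1 + 0 + 1 = 7
  D: 3 + 2 + 2 + 3 + 2 = 12

6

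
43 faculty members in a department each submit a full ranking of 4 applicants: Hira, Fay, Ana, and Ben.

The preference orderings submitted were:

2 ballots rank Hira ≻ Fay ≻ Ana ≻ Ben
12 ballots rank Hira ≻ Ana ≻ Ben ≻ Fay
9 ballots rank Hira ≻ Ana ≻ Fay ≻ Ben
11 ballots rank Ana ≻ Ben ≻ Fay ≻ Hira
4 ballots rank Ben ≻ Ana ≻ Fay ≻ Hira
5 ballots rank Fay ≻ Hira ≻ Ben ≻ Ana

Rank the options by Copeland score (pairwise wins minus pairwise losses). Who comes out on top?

Hira

Pairwise results:
  Hira vs Fay: Hira wins 23–20.
  Hira vs Ana: Hira wins 28–15.
  Hira vs Ben: Hira wins 28–15.
  Fay vs Ana: Ana wins 36–7.
  Fay vs Ben: Ben wins 27–16.
  Ana vs Ben: Ana wins 34–9.
Copeland scores (wins − losses):
  Hira: 3 − 0 = 3
  Fay: 0 − 3 = -3
  Ana: 2 − 1 = 1
  Ben: 1 − 2 = -1
Hira has the best Copeland score.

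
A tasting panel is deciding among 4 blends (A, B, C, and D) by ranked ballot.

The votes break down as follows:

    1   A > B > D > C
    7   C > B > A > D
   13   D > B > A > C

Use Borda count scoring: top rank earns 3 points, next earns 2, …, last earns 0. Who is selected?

Borda scores:
  A: 3 + 7·1 + 13·1 = 23
  B: 2 + 7·2 + 13·2 = 42
  C: 0 + 7·3 + 13·0 = 21
  D: 1 + 7·0 + 13·3 = 40
B has the highest total.

B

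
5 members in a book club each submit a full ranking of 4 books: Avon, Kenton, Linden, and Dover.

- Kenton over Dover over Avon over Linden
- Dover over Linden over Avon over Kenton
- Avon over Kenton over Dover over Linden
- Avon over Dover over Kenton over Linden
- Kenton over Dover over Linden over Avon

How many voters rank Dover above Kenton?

2

Ballots ranking Dover above Kenton: 2.
Ballots ranking Kenton above Dover: 3.
So 2 of 5 voters prefer Dover to Kenton.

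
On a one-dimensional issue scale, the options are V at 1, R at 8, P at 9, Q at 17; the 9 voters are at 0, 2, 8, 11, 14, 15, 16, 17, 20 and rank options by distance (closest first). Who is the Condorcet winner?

Q

With single-peaked preferences on a line, the Condorcet winner is the candidate closest to the median voter.
The median voter (position 14) is closest to Q at 17.
Check: Q vs P — voters closer to Q: 5 of 9.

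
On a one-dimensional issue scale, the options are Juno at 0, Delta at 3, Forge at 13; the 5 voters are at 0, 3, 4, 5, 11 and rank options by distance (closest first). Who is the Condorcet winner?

With single-peaked preferences on a line, the Condorcet winner is the candidate closest to the median voter.
The median voter (position 4) is closest to Delta at 3.
Check: Delta vs Forge — voters closer to Delta: 4 of 5.

Delta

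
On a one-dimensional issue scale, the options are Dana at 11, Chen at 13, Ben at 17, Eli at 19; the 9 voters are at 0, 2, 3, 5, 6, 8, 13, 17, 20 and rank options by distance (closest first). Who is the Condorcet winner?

With single-peaked preferences on a line, the Condorcet winner is the candidate closest to the median voter.
The median voter (position 6) is closest to Dana at 11.
Check: Dana vs Eli — voters closer to Dana: 7 of 9.

Dana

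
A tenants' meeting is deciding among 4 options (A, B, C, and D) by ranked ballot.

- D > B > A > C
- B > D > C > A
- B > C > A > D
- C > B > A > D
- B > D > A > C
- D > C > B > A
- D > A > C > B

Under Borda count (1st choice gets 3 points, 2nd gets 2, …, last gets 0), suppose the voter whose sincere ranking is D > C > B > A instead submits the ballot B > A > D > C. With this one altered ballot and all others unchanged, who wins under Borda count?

B

Borda totals with the altered ballot: A 8, B 16, C 7, D 11.
The winner is unchanged: still B.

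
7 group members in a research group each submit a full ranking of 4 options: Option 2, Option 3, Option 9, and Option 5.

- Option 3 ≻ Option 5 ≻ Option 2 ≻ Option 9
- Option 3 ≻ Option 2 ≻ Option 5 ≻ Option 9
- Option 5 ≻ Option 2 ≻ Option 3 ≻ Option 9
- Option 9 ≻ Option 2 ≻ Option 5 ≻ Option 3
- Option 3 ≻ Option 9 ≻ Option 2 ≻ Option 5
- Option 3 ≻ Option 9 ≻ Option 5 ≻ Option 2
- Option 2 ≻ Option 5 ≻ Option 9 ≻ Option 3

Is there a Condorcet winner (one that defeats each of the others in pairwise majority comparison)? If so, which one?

Head-to-head results (7 voters total):
Option 2 vs Option 3: Option 3 wins 4–3.
Option 2 vs Option 9: Option 2 wins 4–3.
Option 2 vs Option 5: Option 2 wins 4–3.
Option 3 vs Option 9: Option 3 wins 5–2.
Option 3 vs Option 5: Option 3 wins 4–3.
Option 9 vs Option 5: Option 5 wins 4–3.
Option 3 beats each rival — Option 2 (4–3), Option 9 (5–2), Option 5 (4–3) — so Option 3 is the Condorcet winner.

Option 3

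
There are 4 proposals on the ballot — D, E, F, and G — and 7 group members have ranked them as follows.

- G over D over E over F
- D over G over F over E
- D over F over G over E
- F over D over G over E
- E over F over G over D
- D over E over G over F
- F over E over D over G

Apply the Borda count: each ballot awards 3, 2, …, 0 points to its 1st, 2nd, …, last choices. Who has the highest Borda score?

Borda scores:
  D: 2 + 3 + 3 + 2 + 0 + 3 + 1 = 14
  E: 1 + 0 + 0 + 0 + 3 + 2 + 2 = 8
  F: 0 + 1 + 2 + 3 + 2 + 0 + 3 = 11
  G: 3 + 2 + 1 + 1 + 1 + 1 + 0 = 9
D has the highest total.

D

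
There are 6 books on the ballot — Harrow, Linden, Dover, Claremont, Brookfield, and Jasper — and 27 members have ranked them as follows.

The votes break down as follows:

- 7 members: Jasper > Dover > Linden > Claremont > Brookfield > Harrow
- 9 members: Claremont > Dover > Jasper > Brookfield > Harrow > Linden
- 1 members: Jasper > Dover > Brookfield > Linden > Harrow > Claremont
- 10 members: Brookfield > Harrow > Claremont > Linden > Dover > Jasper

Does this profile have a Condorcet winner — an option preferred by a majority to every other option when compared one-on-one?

Yes

Head-to-head results (27 voters total):
Harrow vs Linden: Harrow wins 19–8.
Harrow vs Dover: Dover wins 17–10.
Harrow vs Claremont: Claremont wins 16–11.
Harrow vs Brookfield: Brookfield wins 27–0.
Harrow vs Jasper: Jasper wins 17–10.
Linden vs Dover: Dover wins 17–10.
Linden vs Claremont: Claremont wins 19–8.
Linden vs Brookfield: Brookfield wins 20–7.
Linden vs Jasper: Jasper wins 17–10.
Dover vs Claremont: Claremont wins 19–8.
Dover vs Brookfield: Dover wins 17–10.
Dover vs Jasper: Dover wins 19–8.
Claremont vs Brookfield: Claremont wins 16–11.
Claremont vs Jasper: Claremont wins 19–8.
Brookfield vs Jasper: Jasper wins 17–10.
Claremont beats each rival — Harrow (16–11), Linden (19–8), Dover (19–8), Brookfield (16–11), Jasper (19–8) — so Claremont is the Condorcet winner.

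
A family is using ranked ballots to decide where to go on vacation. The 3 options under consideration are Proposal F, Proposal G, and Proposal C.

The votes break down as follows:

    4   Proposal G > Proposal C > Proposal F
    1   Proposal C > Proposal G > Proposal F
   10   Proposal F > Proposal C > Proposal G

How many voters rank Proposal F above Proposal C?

10

Ballots ranking Proposal F above Proposal C: 10.
Ballots ranking Proposal C above Proposal F: 4+1 = 5.
So 10 of 15 voters prefer Proposal F to Proposal C.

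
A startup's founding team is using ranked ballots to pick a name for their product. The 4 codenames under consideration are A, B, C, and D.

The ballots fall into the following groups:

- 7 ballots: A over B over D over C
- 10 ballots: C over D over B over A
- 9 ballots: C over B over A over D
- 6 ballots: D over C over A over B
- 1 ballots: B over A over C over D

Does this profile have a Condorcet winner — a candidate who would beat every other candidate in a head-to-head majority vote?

Yes

Head-to-head results (33 voters total):
A vs B: B wins 20–13.
A vs C: C wins 25–8.
A vs D: A wins 17–16.
B vs C: C wins 25–8.
B vs D: B wins 17–16.
C vs D: C wins 20–13.
C beats each rival — A (25–8), B (25–8), D (20–13) — so C is the Condorcet winner.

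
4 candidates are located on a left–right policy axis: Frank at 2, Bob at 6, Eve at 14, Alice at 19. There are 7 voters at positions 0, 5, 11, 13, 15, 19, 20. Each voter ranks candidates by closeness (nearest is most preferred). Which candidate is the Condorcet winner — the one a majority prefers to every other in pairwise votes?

Eve

With single-peaked preferences on a line, the Condorcet winner is the candidate closest to the median voter.
The median voter (position 13) is closest to Eve at 14.
Check: Eve vs Alice — voters closer to Eve: 5 of 7.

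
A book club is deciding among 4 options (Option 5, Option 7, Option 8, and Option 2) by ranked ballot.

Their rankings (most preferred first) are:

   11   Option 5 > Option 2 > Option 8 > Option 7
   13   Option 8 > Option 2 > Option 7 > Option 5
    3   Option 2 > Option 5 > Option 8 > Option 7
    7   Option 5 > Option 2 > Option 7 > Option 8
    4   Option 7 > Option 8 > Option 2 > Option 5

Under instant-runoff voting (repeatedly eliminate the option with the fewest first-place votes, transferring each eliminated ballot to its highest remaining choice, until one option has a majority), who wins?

Option 5

Round 1: Option 5 18, Option 8 13, Option 7 4, Option 2 3. Option 2 has the fewest and is eliminated.
Round 2: Option 5 21, Option 8 13, Option 7 4. Option 5 has a majority.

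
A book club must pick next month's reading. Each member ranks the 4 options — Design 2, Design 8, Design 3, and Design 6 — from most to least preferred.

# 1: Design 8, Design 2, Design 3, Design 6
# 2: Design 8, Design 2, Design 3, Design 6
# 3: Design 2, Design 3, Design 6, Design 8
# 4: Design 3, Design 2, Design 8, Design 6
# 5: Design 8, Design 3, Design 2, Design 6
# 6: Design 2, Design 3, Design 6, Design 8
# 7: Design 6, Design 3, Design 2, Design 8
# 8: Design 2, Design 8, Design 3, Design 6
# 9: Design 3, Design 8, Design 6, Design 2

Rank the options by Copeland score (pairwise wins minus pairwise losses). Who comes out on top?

Pairwise results:
  Design 2 vs Design 8: Design 2 wins 5–4.
  Design 2 vs Design 3: Design 2 wins 5–4.
  Design 2 vs Design 6: Design 2 wins 7–2.
  Design 8 vs Design 3: Design 3 wins 5–4.
  Design 8 vs Design 6: Design 8 wins 6–3.
  Design 3 vs Design 6: Design 3 wins 8–1.
Copeland scores (wins − losses):
  Design 2: 3 − 0 = 3
  Design 8: 1 − 2 = -1
  Design 3: 2 − 1 = 1
  Design 6: 0 − 3 = -3
Design 2 has the best Copeland score.

Design 2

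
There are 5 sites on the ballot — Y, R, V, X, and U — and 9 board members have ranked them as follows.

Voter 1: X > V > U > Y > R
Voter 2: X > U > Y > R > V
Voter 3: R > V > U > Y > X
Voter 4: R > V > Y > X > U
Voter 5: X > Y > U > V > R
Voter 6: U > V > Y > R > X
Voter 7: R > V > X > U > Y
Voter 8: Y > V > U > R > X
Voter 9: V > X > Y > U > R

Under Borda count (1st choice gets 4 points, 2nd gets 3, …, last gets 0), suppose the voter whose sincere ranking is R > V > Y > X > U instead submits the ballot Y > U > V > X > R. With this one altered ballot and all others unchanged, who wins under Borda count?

Borda totals with the altered ballot: Y 19, R 11, V 22, X 18, U 20.
The winner is unchanged: still V.

V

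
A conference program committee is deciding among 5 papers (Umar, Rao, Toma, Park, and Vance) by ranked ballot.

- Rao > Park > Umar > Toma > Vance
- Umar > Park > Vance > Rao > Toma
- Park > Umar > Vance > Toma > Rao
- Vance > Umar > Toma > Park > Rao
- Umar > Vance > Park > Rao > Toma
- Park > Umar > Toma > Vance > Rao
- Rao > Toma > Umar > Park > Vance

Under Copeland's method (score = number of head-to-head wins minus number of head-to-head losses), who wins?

Pairwise results:
  Umar vs Rao: Umar wins 5–2.
  Umar vs Toma: Umar wins 6–1.
  Umar vs Park: Umar wins 4–3.
  Umar vs Vance: Umar wins 6–1.
  Rao vs Toma: Rao wins 4–3.
  Rao vs Park: Park wins 5–2.
  Rao vs Vance: Vance wins 5–2.
  Toma vs Park: Park wins 5–2.
  Toma vs Vance: Vance wins 4–3.
  Park vs Vance: Park wins 5–2.
Copeland scores (wins − losses):
  Umar: 4 − 0 = 4
  Rao: 1 − 3 = -2
  Toma: 0 − 4 = -4
  Park: 3 − 1 = 2
  Vance: 2 − 2 = 0
Umar has the best Copeland score.

Umar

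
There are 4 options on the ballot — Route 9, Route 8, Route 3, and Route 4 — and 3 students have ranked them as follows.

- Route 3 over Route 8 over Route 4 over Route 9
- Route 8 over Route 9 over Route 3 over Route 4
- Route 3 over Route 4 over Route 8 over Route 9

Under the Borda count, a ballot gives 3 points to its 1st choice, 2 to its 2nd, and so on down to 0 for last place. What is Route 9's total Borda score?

2

Borda scores:
  Route 9: 0 + 2 + 0 = 2
  Route 8: 2 + 3 + 1 = 6
  Route 3: 3 + 1 + 3 = 7
  Route 4: 1 + 0 + 2 = 3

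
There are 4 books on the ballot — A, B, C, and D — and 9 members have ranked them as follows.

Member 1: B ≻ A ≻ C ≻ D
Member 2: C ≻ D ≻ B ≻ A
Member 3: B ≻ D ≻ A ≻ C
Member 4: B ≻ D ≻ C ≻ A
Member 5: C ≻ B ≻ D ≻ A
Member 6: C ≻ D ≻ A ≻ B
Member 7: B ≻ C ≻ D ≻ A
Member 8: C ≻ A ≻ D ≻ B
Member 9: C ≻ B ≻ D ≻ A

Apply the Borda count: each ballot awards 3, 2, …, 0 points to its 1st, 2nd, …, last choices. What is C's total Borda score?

19

Borda scores:
  A: 2 + 0 + 1 + 0 + 0 + 1 + 0 + 2 + 0 = 6
  B: 3 + 1 + 3 + 3 + 2 + 0 + 3 + 0 + 2 = 17
  C: 1 + 3 + 0 + 1 + 3 + 3 + 2 + 3 + 3 = 19
  D: 0 + 2 + 2 + 2 + 1 + 2 + 1 + 1 + 1 = 12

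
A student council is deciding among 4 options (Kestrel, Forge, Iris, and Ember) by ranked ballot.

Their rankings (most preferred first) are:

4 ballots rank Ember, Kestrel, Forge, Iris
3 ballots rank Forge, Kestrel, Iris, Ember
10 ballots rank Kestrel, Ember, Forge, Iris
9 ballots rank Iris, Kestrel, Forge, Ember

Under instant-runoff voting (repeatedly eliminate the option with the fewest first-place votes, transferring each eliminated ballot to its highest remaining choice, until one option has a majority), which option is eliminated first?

Forge

Round 1: Kestrel 10, Iris 9, Ember 4, Forge 3. Forge has the fewest and is eliminated.
Round 2: Kestrel 13, Iris 9, Ember 4. Ember has the fewest and is eliminated.
Round 3: Kestrel 17, Iris 9. Kestrel has a majority.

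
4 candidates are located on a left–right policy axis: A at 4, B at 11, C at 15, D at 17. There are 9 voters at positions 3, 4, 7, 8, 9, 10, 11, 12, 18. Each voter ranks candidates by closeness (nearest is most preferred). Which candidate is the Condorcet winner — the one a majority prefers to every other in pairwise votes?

B

With single-peaked preferences on a line, the Condorcet winner is the candidate closest to the median voter.
The median voter (position 9) is closest to B at 11.
Check: B vs D — voters closer to B: 8 of 9.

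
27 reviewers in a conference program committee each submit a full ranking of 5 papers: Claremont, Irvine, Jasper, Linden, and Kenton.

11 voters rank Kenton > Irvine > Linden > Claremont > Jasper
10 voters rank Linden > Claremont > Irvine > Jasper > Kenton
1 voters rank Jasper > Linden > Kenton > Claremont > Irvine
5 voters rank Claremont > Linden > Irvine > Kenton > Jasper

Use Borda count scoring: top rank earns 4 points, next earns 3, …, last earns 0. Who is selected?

Linden

Borda scores:
  Claremont: 11·1 + 10·3 + 1 + 5·4 = 62
  Irvine: 11·3 + 10·2 + 0 + 5·2 = 63
  Jasper: 11·0 + 10·1 + 4 + 5·0 = 14
  Linden: 11·2 + 10·4 + 3 + 5·3 = 80
  Kenton: 11·4 + 10·0 + 2 + 5·1 = 51
Linden has the highest total.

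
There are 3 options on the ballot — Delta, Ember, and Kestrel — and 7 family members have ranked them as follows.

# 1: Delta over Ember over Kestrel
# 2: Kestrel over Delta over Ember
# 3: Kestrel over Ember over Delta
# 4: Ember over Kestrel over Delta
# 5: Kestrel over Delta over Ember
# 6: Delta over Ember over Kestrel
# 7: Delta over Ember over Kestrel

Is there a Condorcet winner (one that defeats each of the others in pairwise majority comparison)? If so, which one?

No Condorcet winner

Head-to-head results (7 voters total):
Delta vs Ember: Delta wins 5–2.
Delta vs Kestrel: Kestrel wins 4–3.
Ember vs Kestrel: Ember wins 4–3.
No candidate beats all others: Delta beats Ember beats Kestrel beats Delta, a majority cycle.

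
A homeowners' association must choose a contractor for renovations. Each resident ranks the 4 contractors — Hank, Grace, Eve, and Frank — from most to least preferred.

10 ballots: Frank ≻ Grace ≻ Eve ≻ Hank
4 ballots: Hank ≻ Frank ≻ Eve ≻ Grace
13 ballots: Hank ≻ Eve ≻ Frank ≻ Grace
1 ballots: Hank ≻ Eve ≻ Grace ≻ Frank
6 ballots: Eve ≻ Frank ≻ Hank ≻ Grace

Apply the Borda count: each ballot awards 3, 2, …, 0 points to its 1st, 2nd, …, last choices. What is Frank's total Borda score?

Borda scores:
  Hank: 10·0 + 4·3 + 13·3 + 3 + 6·1 = 60
  Grace: 10·2 + 4·0 + 13·0 + 1 + 6·0 = 21
  Eve: 10·1 + 4·1 + 13·2 + 2 + 6·3 = 60
  Frank: 10·3 + 4·2 + 13·1 + 0 + 6·2 = 63

63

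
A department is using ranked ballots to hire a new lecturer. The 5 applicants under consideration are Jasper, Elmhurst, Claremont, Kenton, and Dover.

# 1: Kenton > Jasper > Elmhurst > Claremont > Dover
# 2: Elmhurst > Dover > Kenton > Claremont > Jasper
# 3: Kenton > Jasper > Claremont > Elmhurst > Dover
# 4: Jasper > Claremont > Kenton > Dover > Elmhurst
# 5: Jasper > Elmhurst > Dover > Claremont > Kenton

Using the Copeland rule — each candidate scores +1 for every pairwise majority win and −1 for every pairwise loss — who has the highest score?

Pairwise results:
  Jasper vs Elmhurst: Jasper wins 4–1.
  Jasper vs Claremont: Jasper wins 4–1.
  Jasper vs Kenton: Kenton wins 3–2.
  Jasper vs Dover: Jasper wins 4–1.
  Elmhurst vs Claremont: Elmhurst wins 3–2.
  Elmhurst vs Kenton: Kenton wins 3–2.
  Elmhurst vs Dover: Elmhurst wins 4–1.
  Claremont vs Kenton: Kenton wins 3–2.
  Claremont vs Dover: Claremont wins 3–2.
  Kenton vs Dover: Kenton wins 3–2.
Copeland scores (wins − losses):
  Jasper: 3 − 1 = 2
  Elmhurst: 2 − 2 = 0
  Claremont: 1 − 3 = -2
  Kenton: 4 − 0 = 4
  Dover: 0 − 4 = -4
Kenton has the best Copeland score.

Kenton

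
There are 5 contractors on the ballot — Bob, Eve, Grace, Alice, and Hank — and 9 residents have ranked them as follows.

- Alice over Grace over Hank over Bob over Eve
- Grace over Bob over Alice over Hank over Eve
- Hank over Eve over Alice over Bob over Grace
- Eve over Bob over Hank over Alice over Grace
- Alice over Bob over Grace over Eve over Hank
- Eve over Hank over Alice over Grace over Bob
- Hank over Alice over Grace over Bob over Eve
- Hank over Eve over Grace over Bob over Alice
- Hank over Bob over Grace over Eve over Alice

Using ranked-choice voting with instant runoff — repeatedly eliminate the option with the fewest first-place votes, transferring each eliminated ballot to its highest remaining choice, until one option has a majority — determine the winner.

Round 1: Hank 4, Eve 2, Alice 2, Grace 1, Bob 0. Bob has the fewest and is eliminated.
Round 2: Hank 4, Eve 2, Alice 2, Grace 1. Grace has the fewest and is eliminated.
Round 3: Hank 4, Alice 3, Eve 2. Eve has the fewest and is eliminated.
Round 4: Hank 6, Alice 3. Hank has a majority.

Hank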